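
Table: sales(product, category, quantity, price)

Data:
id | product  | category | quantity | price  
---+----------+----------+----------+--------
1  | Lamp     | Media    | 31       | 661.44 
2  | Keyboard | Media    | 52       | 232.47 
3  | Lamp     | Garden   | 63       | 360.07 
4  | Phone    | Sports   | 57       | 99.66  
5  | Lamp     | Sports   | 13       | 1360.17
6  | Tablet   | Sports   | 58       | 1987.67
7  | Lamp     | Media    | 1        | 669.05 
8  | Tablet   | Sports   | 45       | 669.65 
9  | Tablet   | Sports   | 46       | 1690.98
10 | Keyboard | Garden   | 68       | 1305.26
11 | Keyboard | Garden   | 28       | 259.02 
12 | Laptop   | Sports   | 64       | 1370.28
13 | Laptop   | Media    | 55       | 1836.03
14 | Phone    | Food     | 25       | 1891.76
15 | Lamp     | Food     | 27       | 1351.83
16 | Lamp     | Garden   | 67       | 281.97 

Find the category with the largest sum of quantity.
SELECT category, SUM(quantity) as val
FROM sales
GROUP BY category
ORDER BY val DESC
LIMIT 1

Result: Sports with sum(quantity) = 283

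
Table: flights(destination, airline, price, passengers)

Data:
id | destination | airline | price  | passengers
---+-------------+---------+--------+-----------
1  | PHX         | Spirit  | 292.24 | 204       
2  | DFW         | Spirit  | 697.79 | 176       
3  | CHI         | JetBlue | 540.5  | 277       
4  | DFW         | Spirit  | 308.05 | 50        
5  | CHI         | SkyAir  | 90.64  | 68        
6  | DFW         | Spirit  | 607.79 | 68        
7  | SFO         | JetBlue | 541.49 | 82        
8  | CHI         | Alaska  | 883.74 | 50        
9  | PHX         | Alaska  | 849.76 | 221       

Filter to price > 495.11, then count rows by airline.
SELECT airline, COUNT(*)
FROM flights
WHERE price > 495.11
GROUP BY airline

Note: WHERE filters rows before grouping.

Result:
  Alaska: 2
  JetBlue: 2
  Spirit: 2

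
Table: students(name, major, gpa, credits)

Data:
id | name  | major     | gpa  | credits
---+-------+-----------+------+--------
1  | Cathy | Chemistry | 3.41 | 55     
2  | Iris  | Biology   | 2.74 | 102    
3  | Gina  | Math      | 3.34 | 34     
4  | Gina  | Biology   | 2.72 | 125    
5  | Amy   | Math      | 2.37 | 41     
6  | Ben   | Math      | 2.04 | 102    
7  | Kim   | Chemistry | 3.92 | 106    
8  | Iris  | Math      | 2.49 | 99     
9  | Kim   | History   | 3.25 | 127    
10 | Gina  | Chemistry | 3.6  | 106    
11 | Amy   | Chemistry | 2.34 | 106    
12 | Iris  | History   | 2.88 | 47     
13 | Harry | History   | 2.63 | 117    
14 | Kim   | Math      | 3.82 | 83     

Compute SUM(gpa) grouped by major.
SELECT major, SUM(gpa) as result
FROM students
GROUP BY major

Result:
  Biology: 5.46
  Chemistry: 13.27
  History: 8.76
  Math: 14.06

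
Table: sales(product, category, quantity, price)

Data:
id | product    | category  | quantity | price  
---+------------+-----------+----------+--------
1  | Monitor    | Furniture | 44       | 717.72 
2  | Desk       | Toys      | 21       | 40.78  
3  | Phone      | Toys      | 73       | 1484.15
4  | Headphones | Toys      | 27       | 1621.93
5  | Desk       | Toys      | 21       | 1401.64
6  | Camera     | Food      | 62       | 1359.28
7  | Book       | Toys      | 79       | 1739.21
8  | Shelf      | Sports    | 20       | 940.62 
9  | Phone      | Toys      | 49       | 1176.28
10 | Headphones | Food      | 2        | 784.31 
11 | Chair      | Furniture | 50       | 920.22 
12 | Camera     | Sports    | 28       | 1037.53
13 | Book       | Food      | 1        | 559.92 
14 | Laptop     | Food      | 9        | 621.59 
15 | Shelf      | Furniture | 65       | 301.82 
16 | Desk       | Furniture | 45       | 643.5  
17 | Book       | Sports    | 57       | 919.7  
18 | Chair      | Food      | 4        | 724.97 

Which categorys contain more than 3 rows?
SELECT category, COUNT(*) as cnt
FROM sales
GROUP BY category
HAVING COUNT(*) > 3

Result:
  Food: 5
  Furniture: 4
  Toys: 6

Note: HAVING filters groups after aggregation, WHERE filters rows before.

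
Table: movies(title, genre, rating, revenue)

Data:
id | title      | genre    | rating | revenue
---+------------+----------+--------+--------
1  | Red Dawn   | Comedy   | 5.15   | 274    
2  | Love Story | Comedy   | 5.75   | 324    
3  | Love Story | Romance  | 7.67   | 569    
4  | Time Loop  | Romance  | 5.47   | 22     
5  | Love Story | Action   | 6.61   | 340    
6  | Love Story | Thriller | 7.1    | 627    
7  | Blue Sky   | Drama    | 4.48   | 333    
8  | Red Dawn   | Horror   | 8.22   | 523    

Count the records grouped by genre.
SELECT genre, COUNT(*) as count
FROM movies
GROUP BY genre

Result:
  Action: 1
  Comedy: 2
  Drama: 1
  Horror: 1
  Romance: 2
  Thriller: 1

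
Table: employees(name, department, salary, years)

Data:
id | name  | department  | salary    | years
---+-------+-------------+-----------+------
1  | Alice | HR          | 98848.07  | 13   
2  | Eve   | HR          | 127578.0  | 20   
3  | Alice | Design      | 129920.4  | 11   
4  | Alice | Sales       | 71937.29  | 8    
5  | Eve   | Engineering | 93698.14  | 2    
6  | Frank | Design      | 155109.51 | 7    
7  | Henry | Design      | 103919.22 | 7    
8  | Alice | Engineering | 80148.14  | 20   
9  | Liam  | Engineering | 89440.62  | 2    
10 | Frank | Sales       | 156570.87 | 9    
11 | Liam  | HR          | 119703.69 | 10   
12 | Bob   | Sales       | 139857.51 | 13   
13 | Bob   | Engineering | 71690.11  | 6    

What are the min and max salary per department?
SELECT department, MIN(salary), MAX(salary)
FROM employees
GROUP BY department

Result:
  Design: min=103919.22, max=155109.51
  Engineering: min=71690.11, max=93698.14
  HR: min=98848.07, max=127578.00
  Sales: min=71937.29, max=156570.87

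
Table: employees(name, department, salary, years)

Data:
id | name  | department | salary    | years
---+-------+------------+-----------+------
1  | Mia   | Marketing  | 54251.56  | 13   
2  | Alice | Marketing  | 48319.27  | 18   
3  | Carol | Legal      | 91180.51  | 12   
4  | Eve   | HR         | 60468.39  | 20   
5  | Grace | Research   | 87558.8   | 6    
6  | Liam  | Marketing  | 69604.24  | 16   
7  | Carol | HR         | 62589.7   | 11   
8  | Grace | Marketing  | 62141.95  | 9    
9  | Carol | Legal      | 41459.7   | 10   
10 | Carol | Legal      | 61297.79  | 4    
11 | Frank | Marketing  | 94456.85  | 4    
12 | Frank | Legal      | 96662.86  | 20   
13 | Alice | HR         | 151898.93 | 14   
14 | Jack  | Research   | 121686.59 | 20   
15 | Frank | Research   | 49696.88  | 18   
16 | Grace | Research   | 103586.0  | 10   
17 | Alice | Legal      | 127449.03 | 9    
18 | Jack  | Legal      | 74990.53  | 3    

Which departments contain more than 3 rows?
SELECT department, COUNT(*) as cnt
FROM employees
GROUP BY department
HAVING COUNT(*) > 3

Result:
  Legal: 6
  Marketing: 5
  Research: 4

Note: HAVING filters groups after aggregation, WHERE filters rows before.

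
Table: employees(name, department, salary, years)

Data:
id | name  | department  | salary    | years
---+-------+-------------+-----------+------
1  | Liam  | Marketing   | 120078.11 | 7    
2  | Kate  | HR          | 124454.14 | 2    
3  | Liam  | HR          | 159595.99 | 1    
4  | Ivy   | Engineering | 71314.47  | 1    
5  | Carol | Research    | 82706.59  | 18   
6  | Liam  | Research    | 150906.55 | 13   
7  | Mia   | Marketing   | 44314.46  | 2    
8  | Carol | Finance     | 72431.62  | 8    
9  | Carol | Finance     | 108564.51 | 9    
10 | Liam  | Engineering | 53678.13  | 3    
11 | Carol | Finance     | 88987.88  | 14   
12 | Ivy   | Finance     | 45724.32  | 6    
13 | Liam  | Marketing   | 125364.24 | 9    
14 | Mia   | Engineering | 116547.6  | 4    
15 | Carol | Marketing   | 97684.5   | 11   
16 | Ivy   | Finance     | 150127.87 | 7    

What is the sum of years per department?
SELECT department, SUM(years) as result
FROM employees
GROUP BY department

Result:
  Engineering: 8
  Finance: 44
  HR: 3
  Marketing: 29
  Research: 31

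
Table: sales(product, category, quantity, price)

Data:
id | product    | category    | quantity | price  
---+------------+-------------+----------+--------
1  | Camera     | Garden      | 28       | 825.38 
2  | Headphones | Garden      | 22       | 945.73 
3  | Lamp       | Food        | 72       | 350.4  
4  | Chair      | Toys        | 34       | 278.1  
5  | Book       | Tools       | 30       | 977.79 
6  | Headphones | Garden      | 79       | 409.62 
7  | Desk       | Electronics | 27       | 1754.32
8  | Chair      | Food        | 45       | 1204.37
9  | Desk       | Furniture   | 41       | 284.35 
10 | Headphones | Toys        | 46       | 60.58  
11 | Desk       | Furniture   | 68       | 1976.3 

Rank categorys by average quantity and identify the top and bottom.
SELECT category, AVG(quantity)
FROM sales
GROUP BY category
ORDER BY AVG(quantity)

All groups:
  Electronics: 27.00
  Tools: 30.00
  Toys: 40.00
  Garden: 43.00
  Furniture: 54.50
  Food: 58.50

Highest: Food (58.50)
Lowest: Electronics (27.00)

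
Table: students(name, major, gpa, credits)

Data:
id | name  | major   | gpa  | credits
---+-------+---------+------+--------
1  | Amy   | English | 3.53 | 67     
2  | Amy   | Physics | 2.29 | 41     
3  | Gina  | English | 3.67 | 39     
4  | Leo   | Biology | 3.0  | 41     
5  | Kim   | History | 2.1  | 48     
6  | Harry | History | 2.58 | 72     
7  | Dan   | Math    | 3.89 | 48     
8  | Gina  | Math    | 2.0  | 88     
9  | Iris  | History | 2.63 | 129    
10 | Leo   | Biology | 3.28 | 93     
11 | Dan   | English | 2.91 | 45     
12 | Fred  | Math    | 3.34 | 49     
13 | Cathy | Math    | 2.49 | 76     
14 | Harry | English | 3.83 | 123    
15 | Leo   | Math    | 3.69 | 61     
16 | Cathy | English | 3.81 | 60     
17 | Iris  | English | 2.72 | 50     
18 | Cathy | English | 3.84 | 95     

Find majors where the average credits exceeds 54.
SELECT major, AVG(credits)
FROM students
GROUP BY major
HAVING AVG(credits) > 54

Result:
  Biology: avg=67.00
  English: avg=68.43
  History: avg=83.00
  Math: avg=64.40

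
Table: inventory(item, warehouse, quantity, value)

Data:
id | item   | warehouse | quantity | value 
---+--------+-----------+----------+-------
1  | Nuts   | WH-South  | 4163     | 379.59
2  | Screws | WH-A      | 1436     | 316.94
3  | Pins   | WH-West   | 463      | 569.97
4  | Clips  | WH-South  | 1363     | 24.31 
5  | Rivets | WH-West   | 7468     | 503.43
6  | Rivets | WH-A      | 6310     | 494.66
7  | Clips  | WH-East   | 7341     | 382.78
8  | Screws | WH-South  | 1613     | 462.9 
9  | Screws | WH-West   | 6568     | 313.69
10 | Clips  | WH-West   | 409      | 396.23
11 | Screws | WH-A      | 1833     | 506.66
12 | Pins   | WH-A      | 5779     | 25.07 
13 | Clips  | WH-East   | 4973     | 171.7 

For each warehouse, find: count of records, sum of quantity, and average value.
SELECT warehouse,
       COUNT(*) as cnt,
       SUM(quantity) as total_quantity,
       AVG(value) as avg_value
FROM inventory
GROUP BY warehouse

Result:
  WH-A: 4 records, 15358 total quantity, 335.83 avg value
  WH-East: 2 records, 12314 total quantity, 277.24 avg value
  WH-South: 3 records, 7139 total quantity, 288.93 avg value
  WH-West: 4 records, 14908 total quantity, 445.83 avg value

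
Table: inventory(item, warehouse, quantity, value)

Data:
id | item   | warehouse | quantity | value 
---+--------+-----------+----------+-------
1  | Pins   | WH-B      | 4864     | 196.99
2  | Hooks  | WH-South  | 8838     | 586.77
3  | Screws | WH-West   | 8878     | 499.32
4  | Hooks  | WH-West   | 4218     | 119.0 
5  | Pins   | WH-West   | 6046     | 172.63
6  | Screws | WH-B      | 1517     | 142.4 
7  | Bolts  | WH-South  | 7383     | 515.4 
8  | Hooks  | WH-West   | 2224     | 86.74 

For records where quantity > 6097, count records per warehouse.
SELECT warehouse, COUNT(*)
FROM inventory
WHERE quantity > 6097
GROUP BY warehouse

Note: WHERE filters rows before grouping.

Result:
  WH-South: 2
  WH-West: 1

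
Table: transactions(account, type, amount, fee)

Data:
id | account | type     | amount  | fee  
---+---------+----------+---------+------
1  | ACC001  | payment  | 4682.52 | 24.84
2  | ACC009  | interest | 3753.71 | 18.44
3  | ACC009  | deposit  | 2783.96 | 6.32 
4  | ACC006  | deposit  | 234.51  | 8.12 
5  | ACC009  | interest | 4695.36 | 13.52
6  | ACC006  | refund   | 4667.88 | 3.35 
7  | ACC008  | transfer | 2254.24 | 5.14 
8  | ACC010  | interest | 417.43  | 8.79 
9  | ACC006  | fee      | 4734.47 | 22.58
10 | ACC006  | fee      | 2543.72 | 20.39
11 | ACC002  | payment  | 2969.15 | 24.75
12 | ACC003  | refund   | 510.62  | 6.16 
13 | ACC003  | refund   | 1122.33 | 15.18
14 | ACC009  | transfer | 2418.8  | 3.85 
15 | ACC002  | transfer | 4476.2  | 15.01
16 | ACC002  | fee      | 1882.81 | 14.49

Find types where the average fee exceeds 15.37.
SELECT type, AVG(fee)
FROM transactions
GROUP BY type
HAVING AVG(fee) > 15.37

Result:
  fee: avg=19.15
  payment: avg=24.80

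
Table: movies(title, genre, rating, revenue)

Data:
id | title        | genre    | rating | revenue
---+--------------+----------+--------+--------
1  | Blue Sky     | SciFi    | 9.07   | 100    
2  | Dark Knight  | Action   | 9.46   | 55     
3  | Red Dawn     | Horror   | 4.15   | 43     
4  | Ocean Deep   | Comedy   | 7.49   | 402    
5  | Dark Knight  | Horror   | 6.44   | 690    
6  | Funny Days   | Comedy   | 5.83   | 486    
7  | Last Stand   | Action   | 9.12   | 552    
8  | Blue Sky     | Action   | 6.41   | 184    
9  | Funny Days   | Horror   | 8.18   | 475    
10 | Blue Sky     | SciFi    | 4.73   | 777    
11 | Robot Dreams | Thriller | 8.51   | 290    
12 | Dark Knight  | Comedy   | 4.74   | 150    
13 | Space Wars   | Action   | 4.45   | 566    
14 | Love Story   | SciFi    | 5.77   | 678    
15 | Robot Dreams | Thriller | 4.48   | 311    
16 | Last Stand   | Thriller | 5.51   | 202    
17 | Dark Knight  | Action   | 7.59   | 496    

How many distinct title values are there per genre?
SELECT genre, COUNT(DISTINCT title)
FROM movies
GROUP BY genre

Result:
  Action: 4 distinct
  Comedy: 3 distinct
  Horror: 3 distinct
  SciFi: 2 distinct
  Thriller: 2 distinct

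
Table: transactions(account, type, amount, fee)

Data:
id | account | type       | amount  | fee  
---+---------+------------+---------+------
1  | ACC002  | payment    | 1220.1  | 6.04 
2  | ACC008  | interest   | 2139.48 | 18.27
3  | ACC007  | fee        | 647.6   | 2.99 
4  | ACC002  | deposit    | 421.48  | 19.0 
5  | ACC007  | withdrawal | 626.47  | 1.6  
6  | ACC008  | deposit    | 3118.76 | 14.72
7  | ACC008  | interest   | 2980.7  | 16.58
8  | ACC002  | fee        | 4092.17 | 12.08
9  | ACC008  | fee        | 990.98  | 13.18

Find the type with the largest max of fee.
SELECT type, MAX(fee) as val
FROM transactions
GROUP BY type
ORDER BY val DESC
LIMIT 1

Result: deposit with max(fee) = 19.00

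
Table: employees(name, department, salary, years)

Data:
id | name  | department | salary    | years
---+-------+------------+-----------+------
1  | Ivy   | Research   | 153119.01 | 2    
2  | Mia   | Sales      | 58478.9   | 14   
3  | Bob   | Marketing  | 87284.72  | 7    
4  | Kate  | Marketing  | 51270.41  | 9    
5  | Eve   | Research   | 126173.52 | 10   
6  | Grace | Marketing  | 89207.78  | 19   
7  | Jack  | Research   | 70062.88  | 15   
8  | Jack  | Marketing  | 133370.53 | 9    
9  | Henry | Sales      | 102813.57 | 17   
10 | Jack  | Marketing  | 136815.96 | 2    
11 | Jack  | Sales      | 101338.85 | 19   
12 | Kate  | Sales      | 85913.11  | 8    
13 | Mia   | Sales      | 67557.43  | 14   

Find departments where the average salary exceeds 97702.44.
SELECT department, AVG(salary)
FROM employees
GROUP BY department
HAVING AVG(salary) > 97702.44

Result:
  Marketing: avg=99589.88
  Research: avg=116451.80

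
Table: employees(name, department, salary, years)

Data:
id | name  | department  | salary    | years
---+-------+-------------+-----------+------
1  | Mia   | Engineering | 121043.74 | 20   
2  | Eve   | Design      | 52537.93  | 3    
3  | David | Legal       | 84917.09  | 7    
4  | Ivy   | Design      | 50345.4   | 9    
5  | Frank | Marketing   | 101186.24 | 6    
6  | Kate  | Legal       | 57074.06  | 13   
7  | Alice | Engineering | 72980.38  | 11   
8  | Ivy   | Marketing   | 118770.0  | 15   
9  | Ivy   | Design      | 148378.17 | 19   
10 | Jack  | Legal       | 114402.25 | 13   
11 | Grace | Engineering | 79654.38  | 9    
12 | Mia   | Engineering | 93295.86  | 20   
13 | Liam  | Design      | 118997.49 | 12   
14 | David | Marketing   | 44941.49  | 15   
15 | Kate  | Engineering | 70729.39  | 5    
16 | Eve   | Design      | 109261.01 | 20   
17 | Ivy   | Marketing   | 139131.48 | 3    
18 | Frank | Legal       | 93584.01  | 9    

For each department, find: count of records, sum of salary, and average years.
SELECT department,
       COUNT(*) as cnt,
       SUM(salary) as total_salary,
       AVG(years) as avg_years
FROM employees
GROUP BY department

Result:
  Design: 5 records, 479520.00 total salary, 12.60 avg years
  Engineering: 5 records, 437703.75 total salary, 13.00 avg years
  Legal: 4 records, 349977.41 total salary, 10.50 avg years
  Marketing: 4 records, 404029.21 total salary, 9.75 avg years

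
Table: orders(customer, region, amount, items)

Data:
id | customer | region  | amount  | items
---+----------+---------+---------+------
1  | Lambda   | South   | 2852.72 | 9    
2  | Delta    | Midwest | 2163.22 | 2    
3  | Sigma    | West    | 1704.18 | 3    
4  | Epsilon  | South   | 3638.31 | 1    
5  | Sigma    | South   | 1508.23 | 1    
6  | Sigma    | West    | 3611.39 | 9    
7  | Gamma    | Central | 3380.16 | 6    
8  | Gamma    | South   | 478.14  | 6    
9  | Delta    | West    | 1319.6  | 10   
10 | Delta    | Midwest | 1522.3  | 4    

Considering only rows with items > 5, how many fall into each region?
SELECT region, COUNT(*)
FROM orders
WHERE items > 5
GROUP BY region

Note: WHERE filters rows before grouping.

Result:
  Central: 1
  South: 2
  West: 2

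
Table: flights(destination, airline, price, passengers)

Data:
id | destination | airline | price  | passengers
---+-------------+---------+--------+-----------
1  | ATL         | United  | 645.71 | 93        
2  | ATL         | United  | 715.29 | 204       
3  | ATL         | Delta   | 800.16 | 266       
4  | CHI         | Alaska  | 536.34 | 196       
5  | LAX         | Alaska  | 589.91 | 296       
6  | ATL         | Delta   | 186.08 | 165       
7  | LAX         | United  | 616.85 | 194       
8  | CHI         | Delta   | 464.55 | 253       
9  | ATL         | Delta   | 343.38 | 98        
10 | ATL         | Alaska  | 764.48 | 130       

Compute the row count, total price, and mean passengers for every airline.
SELECT airline,
       COUNT(*) as cnt,
       SUM(price) as total_price,
       AVG(passengers) as avg_passengers
FROM flights
GROUP BY airline

Result:
  Alaska: 3 records, 1890.73 total price, 207.33 avg passengers
  Delta: 4 records, 1794.17 total price, 195.50 avg passengers
  United: 3 records, 1977.85 total price, 163.67 avg passengers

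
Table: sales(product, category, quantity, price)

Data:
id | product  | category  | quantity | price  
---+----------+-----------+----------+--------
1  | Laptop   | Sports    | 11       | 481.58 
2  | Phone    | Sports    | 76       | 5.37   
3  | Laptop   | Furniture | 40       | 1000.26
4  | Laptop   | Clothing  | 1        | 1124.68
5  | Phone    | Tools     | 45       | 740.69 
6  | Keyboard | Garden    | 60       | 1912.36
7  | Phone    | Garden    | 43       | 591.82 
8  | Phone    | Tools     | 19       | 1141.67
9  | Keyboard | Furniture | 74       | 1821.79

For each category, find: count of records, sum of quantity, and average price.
SELECT category,
       COUNT(*) as cnt,
       SUM(quantity) as total_quantity,
       AVG(price) as avg_price
FROM sales
GROUP BY category

Result:
  Clothing: 1 records, 1 total quantity, 1124.68 avg price
  Furniture: 2 records, 114 total quantity, 1411.03 avg price
  Garden: 2 records, 103 total quantity, 1252.09 avg price
  Sports: 2 records, 87 total quantity, 243.48 avg price
  Tools: 2 records, 64 total quantity, 941.18 avg price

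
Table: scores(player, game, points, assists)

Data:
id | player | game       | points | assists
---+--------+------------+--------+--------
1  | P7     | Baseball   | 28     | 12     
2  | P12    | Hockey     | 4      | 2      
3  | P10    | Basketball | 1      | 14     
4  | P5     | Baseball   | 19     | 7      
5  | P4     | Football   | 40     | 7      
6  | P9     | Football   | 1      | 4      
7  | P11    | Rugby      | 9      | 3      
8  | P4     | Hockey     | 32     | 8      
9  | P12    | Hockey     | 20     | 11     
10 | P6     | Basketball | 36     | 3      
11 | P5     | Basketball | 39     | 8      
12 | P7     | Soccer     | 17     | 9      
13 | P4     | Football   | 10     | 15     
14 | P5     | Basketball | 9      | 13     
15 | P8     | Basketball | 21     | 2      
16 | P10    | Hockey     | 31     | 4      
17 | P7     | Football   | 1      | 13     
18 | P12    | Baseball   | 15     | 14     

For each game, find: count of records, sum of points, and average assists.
SELECT game,
       COUNT(*) as cnt,
       SUM(points) as total_points,
       AVG(assists) as avg_assists
FROM scores
GROUP BY game

Result:
  Baseball: 3 records, 62 total points, 11.00 avg assists
  Basketball: 5 records, 106 total points, 8.00 avg assists
  Football: 4 records, 52 total points, 9.75 avg assists
  Hockey: 4 records, 87 total points, 6.25 avg assists
  Rugby: 1 records, 9 total points, 3.00 avg assists
  Soccer: 1 records, 17 total points, 9.00 avg assists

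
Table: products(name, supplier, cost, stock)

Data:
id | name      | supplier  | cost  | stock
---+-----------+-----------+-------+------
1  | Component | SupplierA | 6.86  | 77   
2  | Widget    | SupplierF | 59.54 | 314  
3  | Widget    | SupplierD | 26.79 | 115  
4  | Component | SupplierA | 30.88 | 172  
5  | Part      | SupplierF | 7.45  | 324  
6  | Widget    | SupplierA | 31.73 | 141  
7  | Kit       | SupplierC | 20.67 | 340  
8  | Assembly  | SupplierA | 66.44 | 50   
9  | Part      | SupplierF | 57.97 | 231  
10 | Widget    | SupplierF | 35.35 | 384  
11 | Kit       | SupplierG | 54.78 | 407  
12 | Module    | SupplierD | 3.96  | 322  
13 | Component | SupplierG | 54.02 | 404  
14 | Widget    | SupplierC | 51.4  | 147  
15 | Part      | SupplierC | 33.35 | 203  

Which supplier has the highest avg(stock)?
SELECT supplier, AVG(stock) as val
FROM products
GROUP BY supplier
ORDER BY val DESC
LIMIT 1

Result: SupplierG with avg(stock) = 405.50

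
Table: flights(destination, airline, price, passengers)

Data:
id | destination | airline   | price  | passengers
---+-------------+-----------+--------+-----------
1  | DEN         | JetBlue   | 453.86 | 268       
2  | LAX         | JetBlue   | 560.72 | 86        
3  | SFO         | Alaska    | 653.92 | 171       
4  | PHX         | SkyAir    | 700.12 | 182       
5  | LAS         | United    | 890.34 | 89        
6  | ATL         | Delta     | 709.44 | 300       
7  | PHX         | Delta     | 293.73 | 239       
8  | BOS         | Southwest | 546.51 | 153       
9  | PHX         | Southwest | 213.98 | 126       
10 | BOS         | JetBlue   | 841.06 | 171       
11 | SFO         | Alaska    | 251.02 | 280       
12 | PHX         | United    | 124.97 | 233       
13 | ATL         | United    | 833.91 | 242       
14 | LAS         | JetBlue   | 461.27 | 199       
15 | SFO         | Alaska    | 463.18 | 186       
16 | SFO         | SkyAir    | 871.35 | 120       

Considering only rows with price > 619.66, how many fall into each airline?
SELECT airline, COUNT(*)
FROM flights
WHERE price > 619.66
GROUP BY airline

Note: WHERE filters rows before grouping.

Result:
  Alaska: 1
  Delta: 1
  JetBlue: 1
  SkyAir: 2
  United: 2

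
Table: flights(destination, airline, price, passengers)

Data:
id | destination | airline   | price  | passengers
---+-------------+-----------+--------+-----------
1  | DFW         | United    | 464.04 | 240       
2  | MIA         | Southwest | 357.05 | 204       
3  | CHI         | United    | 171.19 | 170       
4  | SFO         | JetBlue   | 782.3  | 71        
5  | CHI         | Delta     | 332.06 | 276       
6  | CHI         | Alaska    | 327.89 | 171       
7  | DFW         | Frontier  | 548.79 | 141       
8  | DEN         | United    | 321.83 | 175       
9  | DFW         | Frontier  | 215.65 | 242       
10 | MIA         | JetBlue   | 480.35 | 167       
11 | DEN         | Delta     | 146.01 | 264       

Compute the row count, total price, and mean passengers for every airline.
SELECT airline,
       COUNT(*) as cnt,
       SUM(price) as total_price,
       AVG(passengers) as avg_passengers
FROM flights
GROUP BY airline

Result:
  Alaska: 1 records, 327.89 total price, 171.00 avg passengers
  Delta: 2 records, 478.07 total price, 270.00 avg passengers
  Frontier: 2 records, 764.44 total price, 191.50 avg passengers
  JetBlue: 2 records, 1262.65 total price, 119.00 avg passengers
  Southwest: 1 records, 357.05 total price, 204.00 avg passengers
  United: 3 records, 957.06 total price, 195.00 avg passengers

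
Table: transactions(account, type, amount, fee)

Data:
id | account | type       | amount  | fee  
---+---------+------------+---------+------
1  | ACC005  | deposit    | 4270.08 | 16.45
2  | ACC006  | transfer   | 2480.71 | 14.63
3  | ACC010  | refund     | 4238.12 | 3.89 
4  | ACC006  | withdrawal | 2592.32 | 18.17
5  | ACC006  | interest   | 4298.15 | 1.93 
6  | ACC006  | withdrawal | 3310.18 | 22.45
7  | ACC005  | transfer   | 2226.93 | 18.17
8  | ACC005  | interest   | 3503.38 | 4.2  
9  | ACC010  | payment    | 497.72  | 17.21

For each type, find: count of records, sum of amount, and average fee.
SELECT type,
       COUNT(*) as cnt,
       SUM(amount) as total_amount,
       AVG(fee) as avg_fee
FROM transactions
GROUP BY type

Result:
  deposit: 1 records, 4270.08 total amount, 16.45 avg fee
  interest: 2 records, 7801.53 total amount, 3.07 avg fee
  payment: 1 records, 497.72 total amount, 17.21 avg fee
  refund: 1 records, 4238.12 total amount, 3.89 avg fee
  transfer: 2 records, 4707.64 total amount, 16.40 avg fee
  withdrawal: 2 records, 5902.50 total amount, 20.31 avg fee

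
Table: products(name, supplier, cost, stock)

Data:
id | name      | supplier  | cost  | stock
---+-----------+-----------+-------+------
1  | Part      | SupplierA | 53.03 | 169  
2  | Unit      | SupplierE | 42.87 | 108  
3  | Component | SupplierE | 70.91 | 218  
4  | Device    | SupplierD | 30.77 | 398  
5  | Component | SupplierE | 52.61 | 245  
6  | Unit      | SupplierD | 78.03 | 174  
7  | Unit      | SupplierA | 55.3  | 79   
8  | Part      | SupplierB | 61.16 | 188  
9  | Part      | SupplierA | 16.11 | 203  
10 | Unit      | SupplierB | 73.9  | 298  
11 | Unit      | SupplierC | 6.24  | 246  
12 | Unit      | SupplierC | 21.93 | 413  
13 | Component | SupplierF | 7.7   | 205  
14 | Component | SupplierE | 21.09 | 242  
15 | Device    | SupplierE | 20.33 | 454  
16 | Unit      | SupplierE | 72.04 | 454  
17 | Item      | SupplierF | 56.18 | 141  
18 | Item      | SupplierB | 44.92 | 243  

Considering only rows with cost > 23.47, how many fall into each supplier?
SELECT supplier, COUNT(*)
FROM products
WHERE cost > 23.47
GROUP BY supplier

Note: WHERE filters rows before grouping.

Result:
  SupplierA: 2
  SupplierB: 3
  SupplierD: 2
  SupplierE: 4
  SupplierF: 1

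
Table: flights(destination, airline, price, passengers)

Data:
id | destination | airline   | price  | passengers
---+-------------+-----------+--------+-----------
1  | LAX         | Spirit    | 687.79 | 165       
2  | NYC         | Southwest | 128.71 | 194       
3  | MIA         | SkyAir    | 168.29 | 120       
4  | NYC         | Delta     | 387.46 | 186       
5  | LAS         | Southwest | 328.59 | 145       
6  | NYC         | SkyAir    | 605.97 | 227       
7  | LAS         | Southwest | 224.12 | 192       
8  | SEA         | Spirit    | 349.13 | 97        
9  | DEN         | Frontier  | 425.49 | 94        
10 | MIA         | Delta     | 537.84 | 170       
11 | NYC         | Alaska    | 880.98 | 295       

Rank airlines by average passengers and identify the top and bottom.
SELECT airline, AVG(passengers)
FROM flights
GROUP BY airline
ORDER BY AVG(passengers)

All groups:
  Frontier: 94.00
  Spirit: 131.00
  SkyAir: 173.50
  Southwest: 177.00
  Delta: 178.00
  Alaska: 295.00

Highest: Alaska (295.00)
Lowest: Frontier (94.00)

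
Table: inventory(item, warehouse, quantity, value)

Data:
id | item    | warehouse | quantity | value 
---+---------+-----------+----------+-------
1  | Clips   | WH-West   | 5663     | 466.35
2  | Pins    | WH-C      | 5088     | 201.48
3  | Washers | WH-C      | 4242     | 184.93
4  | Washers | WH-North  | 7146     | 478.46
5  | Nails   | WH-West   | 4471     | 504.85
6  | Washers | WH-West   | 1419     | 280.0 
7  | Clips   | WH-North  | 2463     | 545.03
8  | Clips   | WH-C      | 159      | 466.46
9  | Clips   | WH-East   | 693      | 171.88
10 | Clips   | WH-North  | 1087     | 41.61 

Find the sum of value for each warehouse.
SELECT warehouse, SUM(value) as result
FROM inventory
GROUP BY warehouse

Result:
  WH-C: 852.87
  WH-East: 171.88
  WH-North: 1065.10
  WH-West: 1251.20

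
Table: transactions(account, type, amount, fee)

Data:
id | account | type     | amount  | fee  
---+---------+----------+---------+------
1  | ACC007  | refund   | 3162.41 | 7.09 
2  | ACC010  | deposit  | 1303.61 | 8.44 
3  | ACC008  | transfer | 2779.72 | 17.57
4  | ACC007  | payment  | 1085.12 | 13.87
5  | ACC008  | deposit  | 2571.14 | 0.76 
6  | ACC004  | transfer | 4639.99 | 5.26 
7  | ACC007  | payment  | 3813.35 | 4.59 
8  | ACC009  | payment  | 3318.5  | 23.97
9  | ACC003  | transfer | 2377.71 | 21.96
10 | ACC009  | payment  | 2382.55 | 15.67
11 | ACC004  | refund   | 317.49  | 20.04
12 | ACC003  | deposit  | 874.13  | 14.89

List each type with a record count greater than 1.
SELECT type, COUNT(*) as cnt
FROM transactions
GROUP BY type
HAVING COUNT(*) > 1

Result:
  deposit: 3
  payment: 4
  refund: 2
  transfer: 3

Note: HAVING filters groups after aggregation, WHERE filters rows before.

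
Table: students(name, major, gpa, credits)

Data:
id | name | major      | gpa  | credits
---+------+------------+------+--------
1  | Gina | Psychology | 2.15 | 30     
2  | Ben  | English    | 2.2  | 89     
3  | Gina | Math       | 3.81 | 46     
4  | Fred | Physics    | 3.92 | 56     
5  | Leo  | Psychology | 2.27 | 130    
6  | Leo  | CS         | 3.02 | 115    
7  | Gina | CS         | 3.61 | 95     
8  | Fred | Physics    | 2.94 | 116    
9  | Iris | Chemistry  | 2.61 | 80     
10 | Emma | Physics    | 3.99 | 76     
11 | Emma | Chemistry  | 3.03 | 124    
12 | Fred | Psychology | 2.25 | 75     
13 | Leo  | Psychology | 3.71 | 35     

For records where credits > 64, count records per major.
SELECT major, COUNT(*)
FROM students
WHERE credits > 64
GROUP BY major

Note: WHERE filters rows before grouping.

Result:
  CS: 2
  Chemistry: 2
  English: 1
  Physics: 2
  Psychology: 2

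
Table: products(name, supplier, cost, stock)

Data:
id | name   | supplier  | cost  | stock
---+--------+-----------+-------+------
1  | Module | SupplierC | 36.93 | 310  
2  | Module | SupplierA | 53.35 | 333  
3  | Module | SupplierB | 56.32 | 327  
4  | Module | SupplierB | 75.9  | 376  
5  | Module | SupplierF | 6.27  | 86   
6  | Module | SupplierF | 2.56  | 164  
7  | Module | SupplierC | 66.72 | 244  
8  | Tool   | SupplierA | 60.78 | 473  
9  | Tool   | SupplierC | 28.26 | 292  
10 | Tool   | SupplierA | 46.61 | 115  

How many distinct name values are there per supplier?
SELECT supplier, COUNT(DISTINCT name)
FROM products
GROUP BY supplier

Result:
  SupplierA: 2 distinct
  SupplierB: 1 distinct
  SupplierC: 2 distinct
  SupplierF: 1 distinct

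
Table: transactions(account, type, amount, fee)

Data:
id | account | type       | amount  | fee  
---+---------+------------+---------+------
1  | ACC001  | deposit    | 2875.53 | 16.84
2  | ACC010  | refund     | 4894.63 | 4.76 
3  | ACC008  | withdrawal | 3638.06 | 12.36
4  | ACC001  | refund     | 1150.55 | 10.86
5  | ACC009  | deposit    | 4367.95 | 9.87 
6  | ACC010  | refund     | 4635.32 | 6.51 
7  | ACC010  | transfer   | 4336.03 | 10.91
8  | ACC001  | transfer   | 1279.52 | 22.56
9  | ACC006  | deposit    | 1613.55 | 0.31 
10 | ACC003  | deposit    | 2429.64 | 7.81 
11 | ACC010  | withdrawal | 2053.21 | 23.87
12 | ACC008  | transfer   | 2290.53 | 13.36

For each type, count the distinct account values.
SELECT type, COUNT(DISTINCT account)
FROM transactions
GROUP BY type

Result:
  deposit: 4 distinct
  refund: 2 distinct
  transfer: 3 distinct
  withdrawal: 2 distinct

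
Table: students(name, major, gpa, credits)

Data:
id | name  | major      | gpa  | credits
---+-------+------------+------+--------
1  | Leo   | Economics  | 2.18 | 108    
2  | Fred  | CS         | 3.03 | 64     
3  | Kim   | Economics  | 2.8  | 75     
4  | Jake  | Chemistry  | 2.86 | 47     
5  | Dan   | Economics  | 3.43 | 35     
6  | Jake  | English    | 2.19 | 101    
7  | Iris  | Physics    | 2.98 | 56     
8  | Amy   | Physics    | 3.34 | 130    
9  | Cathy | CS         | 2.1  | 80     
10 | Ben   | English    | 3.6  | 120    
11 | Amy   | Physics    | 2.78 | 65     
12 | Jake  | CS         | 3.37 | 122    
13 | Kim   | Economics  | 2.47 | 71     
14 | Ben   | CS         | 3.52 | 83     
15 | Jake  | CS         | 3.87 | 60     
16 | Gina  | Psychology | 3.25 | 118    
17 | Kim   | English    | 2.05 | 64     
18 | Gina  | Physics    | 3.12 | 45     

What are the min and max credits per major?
SELECT major, MIN(credits), MAX(credits)
FROM students
GROUP BY major

Result:
  CS: min=60, max=122
  Chemistry: min=47, max=47
  Economics: min=35, max=108
  English: min=64, max=120
  Physics: min=45, max=130
  Psychology: min=118, max=118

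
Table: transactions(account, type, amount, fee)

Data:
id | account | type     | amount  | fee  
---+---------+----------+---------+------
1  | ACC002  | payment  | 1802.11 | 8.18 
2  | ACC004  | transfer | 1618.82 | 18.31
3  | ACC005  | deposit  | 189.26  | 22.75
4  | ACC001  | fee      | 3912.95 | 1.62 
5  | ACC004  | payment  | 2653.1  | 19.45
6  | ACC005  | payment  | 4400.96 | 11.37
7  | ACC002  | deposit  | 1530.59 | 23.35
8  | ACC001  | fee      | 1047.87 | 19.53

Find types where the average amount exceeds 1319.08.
SELECT type, AVG(amount)
FROM transactions
GROUP BY type
HAVING AVG(amount) > 1319.08

Result:
  fee: avg=2480.41
  payment: avg=2952.06
  transfer: avg=1618.82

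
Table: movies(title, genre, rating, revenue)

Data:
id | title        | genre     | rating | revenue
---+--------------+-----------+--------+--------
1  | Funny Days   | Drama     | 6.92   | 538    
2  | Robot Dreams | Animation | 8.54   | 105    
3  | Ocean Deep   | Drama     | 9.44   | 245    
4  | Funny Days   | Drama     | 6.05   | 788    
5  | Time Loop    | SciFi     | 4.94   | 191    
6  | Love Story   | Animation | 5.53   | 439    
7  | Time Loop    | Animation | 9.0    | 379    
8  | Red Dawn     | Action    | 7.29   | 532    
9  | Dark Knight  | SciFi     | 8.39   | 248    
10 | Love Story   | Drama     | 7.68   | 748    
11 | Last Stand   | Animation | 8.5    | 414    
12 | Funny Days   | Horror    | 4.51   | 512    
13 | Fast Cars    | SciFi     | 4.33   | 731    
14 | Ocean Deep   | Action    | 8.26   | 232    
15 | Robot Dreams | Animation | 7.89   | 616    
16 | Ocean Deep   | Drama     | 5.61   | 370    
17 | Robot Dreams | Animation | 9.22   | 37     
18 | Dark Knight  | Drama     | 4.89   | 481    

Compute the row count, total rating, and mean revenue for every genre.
SELECT genre,
       COUNT(*) as cnt,
       SUM(rating) as total_rating,
       AVG(revenue) as avg_revenue
FROM movies
GROUP BY genre

Result:
  Action: 2 records, 15.55 total rating, 382.00 avg revenue
  Animation: 6 records, 48.68 total rating, 331.67 avg revenue
  Drama: 6 records, 40.59 total rating, 528.33 avg revenue
  Horror: 1 records, 4.51 total rating, 512.00 avg revenue
  SciFi: 3 records, 17.66 total rating, 390.00 avg revenue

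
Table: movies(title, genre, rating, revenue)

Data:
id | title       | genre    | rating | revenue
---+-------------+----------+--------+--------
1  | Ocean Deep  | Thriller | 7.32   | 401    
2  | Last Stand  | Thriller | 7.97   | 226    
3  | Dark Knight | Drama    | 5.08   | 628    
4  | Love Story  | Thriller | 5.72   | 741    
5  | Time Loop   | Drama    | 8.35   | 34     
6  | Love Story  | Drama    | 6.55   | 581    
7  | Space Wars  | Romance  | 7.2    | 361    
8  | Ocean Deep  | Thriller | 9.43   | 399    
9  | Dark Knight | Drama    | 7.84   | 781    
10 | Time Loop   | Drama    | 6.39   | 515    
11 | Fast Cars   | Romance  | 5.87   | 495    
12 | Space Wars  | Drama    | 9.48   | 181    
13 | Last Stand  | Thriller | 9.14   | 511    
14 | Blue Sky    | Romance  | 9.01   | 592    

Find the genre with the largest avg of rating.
SELECT genre, AVG(rating) as val
FROM movies
GROUP BY genre
ORDER BY val DESC
LIMIT 1

Result: Thriller with avg(rating) = 7.92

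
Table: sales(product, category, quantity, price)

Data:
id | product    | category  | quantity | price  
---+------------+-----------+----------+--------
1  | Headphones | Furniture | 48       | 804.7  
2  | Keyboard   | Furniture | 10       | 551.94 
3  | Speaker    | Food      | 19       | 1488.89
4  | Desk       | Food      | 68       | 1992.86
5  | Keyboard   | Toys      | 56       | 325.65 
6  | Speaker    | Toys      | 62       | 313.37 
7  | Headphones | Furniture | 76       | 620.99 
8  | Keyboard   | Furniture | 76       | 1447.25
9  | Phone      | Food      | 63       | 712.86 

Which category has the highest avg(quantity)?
SELECT category, AVG(quantity) as val
FROM sales
GROUP BY category
ORDER BY val DESC
LIMIT 1

Result: Toys with avg(quantity) = 59.00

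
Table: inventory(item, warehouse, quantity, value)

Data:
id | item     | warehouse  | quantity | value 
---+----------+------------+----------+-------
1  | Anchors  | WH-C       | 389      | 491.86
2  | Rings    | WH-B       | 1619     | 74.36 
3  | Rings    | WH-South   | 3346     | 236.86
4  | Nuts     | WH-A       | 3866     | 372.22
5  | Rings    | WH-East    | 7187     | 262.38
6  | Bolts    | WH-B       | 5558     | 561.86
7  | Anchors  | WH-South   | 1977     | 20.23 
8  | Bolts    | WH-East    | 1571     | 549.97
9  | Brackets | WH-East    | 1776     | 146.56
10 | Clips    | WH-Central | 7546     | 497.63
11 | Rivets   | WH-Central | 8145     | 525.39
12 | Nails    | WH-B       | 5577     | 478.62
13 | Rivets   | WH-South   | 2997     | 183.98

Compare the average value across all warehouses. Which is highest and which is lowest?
SELECT warehouse, AVG(value)
FROM inventory
GROUP BY warehouse
ORDER BY AVG(value)

All groups:
  WH-South: 147.02
  WH-East: 319.64
  WH-B: 371.61
  WH-A: 372.22
  WH-C: 491.86
  WH-Central: 511.51

Highest: WH-Central (511.51)
Lowest: WH-South (147.02)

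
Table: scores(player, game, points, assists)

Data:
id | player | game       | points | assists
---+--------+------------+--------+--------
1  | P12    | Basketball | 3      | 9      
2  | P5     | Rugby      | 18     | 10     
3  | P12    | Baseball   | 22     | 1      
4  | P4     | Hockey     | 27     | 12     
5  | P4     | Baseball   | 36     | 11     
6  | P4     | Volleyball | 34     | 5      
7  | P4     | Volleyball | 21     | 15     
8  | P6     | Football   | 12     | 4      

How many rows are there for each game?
SELECT game, COUNT(*) as count
FROM scores
GROUP BY game

Result:
  Baseball: 2
  Basketball: 1
  Football: 1
  Hockey: 1
  Rugby: 1
  Volleyball: 2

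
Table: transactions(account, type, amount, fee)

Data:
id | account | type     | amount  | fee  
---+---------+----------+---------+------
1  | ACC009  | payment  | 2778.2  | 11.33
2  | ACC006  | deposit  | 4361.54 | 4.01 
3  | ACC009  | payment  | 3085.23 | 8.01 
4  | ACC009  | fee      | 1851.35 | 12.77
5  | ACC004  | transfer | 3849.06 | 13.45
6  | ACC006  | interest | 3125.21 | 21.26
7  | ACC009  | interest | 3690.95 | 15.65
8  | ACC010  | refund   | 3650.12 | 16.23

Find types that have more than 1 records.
SELECT type, COUNT(*) as cnt
FROM transactions
GROUP BY type
HAVING COUNT(*) > 1

Result:
  interest: 2
  payment: 2

Note: HAVING filters groups after aggregation, WHERE filters rows before.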